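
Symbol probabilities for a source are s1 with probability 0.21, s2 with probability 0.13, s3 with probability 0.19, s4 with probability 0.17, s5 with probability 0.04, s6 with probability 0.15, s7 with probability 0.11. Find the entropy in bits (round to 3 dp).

2.692 bits

H = −Σ pᵢ log₂ pᵢ.
−0.21·log₂(0.21) = 0.4728
−0.13·log₂(0.13) = 0.3826
−0.19·log₂(0.19) = 0.4552
−0.17·log₂(0.17) = 0.4346
−0.04·log₂(0.04) = 0.1858
−0.15·log₂(0.15) = 0.4105
−0.11·log₂(0.11) = 0.3503
Sum ≈ 2.6919 → 2.692 bits.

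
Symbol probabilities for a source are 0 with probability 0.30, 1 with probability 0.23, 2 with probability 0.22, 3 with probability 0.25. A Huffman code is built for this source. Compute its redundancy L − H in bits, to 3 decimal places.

Entropy H = −Σ p log₂ p ≈ 1.9893 bits.
Huffman merges: 11/50+23/100→9/20; 1/4+3/10→11/20; 9/20+11/20→1. L = 2 ≈ 2.0000.
L − H = 2.0000 − 1.9893 = 0.011 bits.

0.011 bits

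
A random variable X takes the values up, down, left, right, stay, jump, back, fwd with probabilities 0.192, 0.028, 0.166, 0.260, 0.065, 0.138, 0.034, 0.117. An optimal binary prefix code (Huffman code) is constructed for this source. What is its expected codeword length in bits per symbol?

2.737 bits/symbol

Repeatedly combine the two least-probable nodes; the expected code length is the sum of the merged weights.
merge 7/250 + 17/500 → 31/500
merge 31/500 + 13/200 → 127/1000
merge 117/1000 + 127/1000 → 61/250
merge 69/500 + 83/500 → 38/125
merge 24/125 + 61/250 → 109/250
merge 13/50 + 38/125 → 141/250
merge 109/250 + 141/250 → 1
L = 31/500 + 127/1000 + 61/250 + 38/125 + 109/250 + 141/250 + 1 = 2737/1000 = 2.737 bits/symbol.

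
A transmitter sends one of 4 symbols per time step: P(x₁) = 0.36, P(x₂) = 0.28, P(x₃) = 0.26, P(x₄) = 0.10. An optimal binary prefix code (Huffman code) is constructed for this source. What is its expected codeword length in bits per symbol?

2 bits/symbol

Repeatedly combine the two least-probable nodes; the expected code length is the sum of the merged weights.
merge 1/10 + 13/50 → 9/25
merge 7/25 + 9/25 → 16/25
merge 9/25 + 16/25 → 1
L = 9/25 + 16/25 + 1 = 2 bits/symbol.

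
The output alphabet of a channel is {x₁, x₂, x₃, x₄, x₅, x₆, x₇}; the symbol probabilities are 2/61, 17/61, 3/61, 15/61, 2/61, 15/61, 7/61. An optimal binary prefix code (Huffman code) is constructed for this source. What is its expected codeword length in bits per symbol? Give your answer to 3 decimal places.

Repeatedly combine the two least-probable nodes; the expected code length is the sum of the merged weights.
merge 2/61 + 2/61 → 4/61
merge 3/61 + 4/61 → 7/61
merge 7/61 + 7/61 → 14/61
merge 14/61 + 15/61 → 29/61
merge 15/61 + 17/61 → 32/61
merge 29/61 + 32/61 → 1
L = 4/61 + 7/61 + 14/61 + 29/61 + 32/61 + 1 = 147/61 ≈ 2.410 bits/symbol.

2.410 bits/symbol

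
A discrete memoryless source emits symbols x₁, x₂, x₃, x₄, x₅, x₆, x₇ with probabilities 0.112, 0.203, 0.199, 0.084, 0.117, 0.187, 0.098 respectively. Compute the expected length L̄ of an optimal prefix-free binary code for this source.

2.78 bits/symbol

Repeatedly combine the two least-probable nodes; the expected code length is the sum of the merged weights.
merge 21/250 + 49/500 → 91/500
merge 14/125 + 117/1000 → 229/1000
merge 91/500 + 187/1000 → 369/1000
merge 199/1000 + 203/1000 → 201/500
merge 229/1000 + 369/1000 → 299/500
merge 201/500 + 299/500 → 1
L = 91/500 + 229/1000 + 369/1000 + 201/500 + 299/500 + 1 = 139/50 = 2.78 bits/symbol.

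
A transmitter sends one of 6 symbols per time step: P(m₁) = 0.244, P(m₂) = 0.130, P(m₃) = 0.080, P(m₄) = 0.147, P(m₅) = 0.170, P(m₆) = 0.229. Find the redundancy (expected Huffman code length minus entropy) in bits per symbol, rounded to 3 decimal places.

Entropy H = −Σ p log₂ p ≈ 2.4989 bits.
Huffman merges: 2/25+13/100→21/100; 147/1000+17/100→317/1000; 21/100+229/1000→439/1000; 61/250+317/1000→561/1000; 439/1000+561/1000→1. L = 2527/1000 ≈ 2.5270.
L − H = 2.5270 − 2.4989 = 0.028 bits.

0.028 bits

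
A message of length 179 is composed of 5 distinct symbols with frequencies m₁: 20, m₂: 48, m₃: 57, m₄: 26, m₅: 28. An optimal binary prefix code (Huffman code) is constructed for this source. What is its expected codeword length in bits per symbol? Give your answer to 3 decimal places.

2.257 bits/symbol

Probabilities are the counts divided by 179.
Repeatedly combine the two least-probable nodes; the expected code length is the sum of the merged weights.
merge 20/179 + 26/179 → 46/179
merge 28/179 + 46/179 → 74/179
merge 48/179 + 57/179 → 105/179
merge 74/179 + 105/179 → 1
L = 46/179 + 74/179 + 105/179 + 1 = 404/179 ≈ 2.257 bits/symbol.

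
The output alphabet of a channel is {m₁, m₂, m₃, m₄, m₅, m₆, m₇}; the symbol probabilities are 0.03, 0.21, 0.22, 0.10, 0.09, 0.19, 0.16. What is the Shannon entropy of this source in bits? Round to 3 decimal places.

H = −Σ pᵢ log₂ pᵢ.
−0.03·log₂(0.03) = 0.1518
−0.21·log₂(0.21) = 0.4728
−0.22·log₂(0.22) = 0.4806
−0.10·log₂(0.10) = 0.3322
−0.09·log₂(0.09) = 0.3127
−0.19·log₂(0.19) = 0.4552
−0.16·log₂(0.16) = 0.4230
Sum ≈ 2.6283 → 2.628 bits.

2.628 bits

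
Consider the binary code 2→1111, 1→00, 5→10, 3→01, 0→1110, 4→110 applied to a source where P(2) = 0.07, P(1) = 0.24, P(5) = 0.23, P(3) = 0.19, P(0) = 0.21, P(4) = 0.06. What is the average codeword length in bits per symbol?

L̄ = Σ pᵢ·ℓᵢ = 0.07·4 + 0.24·2 + 0.23·2 + 0.19·2 + 0.21·4 + 0.06·3 = 2.62 bits/symbol.

2.62 bits/symbol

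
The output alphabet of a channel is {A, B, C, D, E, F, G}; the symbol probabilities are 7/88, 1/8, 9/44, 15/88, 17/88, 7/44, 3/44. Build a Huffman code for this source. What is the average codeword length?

2.75 bits/symbol

Repeatedly combine the two least-probable nodes; the expected code length is the sum of the merged weights.
merge 3/44 + 7/88 → 13/88
merge 1/8 + 13/88 → 3/11
merge 7/44 + 15/88 → 29/88
merge 17/88 + 9/44 → 35/88
merge 3/11 + 29/88 → 53/88
merge 35/88 + 53/88 → 1
L = 13/88 + 3/11 + 29/88 + 35/88 + 53/88 + 1 = 11/4 = 2.75 bits/symbol.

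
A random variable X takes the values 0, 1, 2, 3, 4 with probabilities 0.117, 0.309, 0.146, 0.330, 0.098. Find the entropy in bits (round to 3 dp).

2.147 bits

H = −Σ pᵢ log₂ pᵢ.
−0.117·log₂(0.117) = 0.3622
−0.309·log₂(0.309) = 0.5235
−0.146·log₂(0.146) = 0.4053
−0.330·log₂(0.330) = 0.5278
−0.098·log₂(0.098) = 0.3284
Sum ≈ 2.1472 → 2.147 bits.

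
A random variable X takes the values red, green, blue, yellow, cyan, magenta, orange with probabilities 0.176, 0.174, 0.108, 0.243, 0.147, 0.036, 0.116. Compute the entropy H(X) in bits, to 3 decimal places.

H = −Σ pᵢ log₂ pᵢ.
−0.176·log₂(0.176) = 0.4411
−0.174·log₂(0.174) = 0.4390
−0.108·log₂(0.108) = 0.3468
−0.243·log₂(0.243) = 0.4960
−0.147·log₂(0.147) = 0.4066
−0.036·log₂(0.036) = 0.1727
−0.116·log₂(0.116) = 0.3605
Sum ≈ 2.6626 → 2.663 bits.

2.663 bits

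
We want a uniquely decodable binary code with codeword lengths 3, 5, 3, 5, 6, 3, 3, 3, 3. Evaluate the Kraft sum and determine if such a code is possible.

0.828125; yes

With common denominator 2^6 = 64: Σ 2^(−ℓᵢ) = 8/64 + 2/64 + 8/64 + 2/64 + 1/64 + 8/64 + 8/64 + 8/64 + 8/64 = 53/64 = 0.828125.
Kraft's inequality requires Σ ≤ 1; here Σ = 0.828125 ≤ 1, so such a prefix code exists.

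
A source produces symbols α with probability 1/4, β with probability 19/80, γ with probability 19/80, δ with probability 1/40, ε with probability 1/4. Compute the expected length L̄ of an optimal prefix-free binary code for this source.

Repeatedly combine the two least-probable nodes; the expected code length is the sum of the merged weights.
merge 1/40 + 19/80 → 21/80
merge 19/80 + 1/4 → 39/80
merge 1/4 + 21/80 → 41/80
merge 39/80 + 41/80 → 1
L = 21/80 + 39/80 + 41/80 + 1 = 181/80 = 2.2625 bits/symbol.

2.2625 bits/symbol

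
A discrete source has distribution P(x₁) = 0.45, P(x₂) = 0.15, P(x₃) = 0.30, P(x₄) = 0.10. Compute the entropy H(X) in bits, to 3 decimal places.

1.782 bits

H = −Σ pᵢ log₂ pᵢ.
−0.45·log₂(0.45) = 0.5184
−0.15·log₂(0.15) = 0.4105
−0.30·log₂(0.30) = 0.5211
−0.10·log₂(0.10) = 0.3322
Sum ≈ 1.7822 → 1.782 bits.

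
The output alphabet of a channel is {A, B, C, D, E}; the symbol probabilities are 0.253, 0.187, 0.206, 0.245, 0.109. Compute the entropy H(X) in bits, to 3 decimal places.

H = −Σ pᵢ log₂ pᵢ.
−0.253·log₂(0.253) = 0.5016
−0.187·log₂(0.187) = 0.4523
−0.206·log₂(0.206) = 0.4695
−0.245·log₂(0.245) = 0.4971
−0.109·log₂(0.109) = 0.3485
Sum ≈ 2.2692 → 2.269 bits.

2.269 bits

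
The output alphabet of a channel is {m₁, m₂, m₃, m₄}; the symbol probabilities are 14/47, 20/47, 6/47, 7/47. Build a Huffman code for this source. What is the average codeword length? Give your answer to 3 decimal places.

1.851 bits/symbol

Repeatedly combine the two least-probable nodes; the expected code length is the sum of the merged weights.
merge 6/47 + 7/47 → 13/47
merge 13/47 + 14/47 → 27/47
merge 20/47 + 27/47 → 1
L = 13/47 + 27/47 + 1 = 87/47 ≈ 1.851 bits/symbol.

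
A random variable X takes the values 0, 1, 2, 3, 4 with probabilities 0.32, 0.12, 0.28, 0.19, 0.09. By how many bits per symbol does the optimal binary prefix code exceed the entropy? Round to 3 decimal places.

Entropy H = −Σ p log₂ p ≈ 2.1752 bits.
Huffman merges: 9/100+3/25→21/100; 19/100+21/100→2/5; 7/25+8/25→3/5; 2/5+3/5→1. L = 221/100 ≈ 2.2100.
L − H = 2.2100 − 2.1752 = 0.035 bits.

0.035 bits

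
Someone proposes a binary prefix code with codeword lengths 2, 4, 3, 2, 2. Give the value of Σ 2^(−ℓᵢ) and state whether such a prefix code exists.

0.9375; yes

With common denominator 2^4 = 16: Σ 2^(−ℓᵢ) = 4/16 + 1/16 + 2/16 + 4/16 + 4/16 = 15/16 = 0.9375.
Kraft's inequality requires Σ ≤ 1; here Σ = 0.9375 ≤ 1, so such a prefix code exists.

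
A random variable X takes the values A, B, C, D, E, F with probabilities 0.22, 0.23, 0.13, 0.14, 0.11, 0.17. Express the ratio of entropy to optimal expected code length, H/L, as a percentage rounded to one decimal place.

99.3%

Entropy H = −Σ p log₂ p ≈ 2.5329 bits.
Huffman merges: 11/100+13/100→6/25; 7/50+17/100→31/100; 11/50+23/100→9/20; 6/25+31/100→11/20; 9/20+11/20→1. L = 51/20 ≈ 2.5500.
Efficiency = H/L = 2.5329/2.5500 = 99.3%.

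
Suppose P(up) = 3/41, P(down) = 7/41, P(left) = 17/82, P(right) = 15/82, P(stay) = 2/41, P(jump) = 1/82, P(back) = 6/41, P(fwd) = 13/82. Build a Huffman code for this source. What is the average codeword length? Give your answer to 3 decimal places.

Repeatedly combine the two least-probable nodes; the expected code length is the sum of the merged weights.
merge 1/82 + 2/41 → 5/82
merge 5/82 + 3/41 → 11/82
merge 11/82 + 6/41 → 23/82
merge 13/82 + 7/41 → 27/82
merge 15/82 + 17/82 → 16/41
merge 23/82 + 27/82 → 25/41
merge 16/41 + 25/41 → 1
L = 5/82 + 11/82 + 23/82 + 27/82 + 16/41 + 25/41 + 1 = 115/41 ≈ 2.805 bits/symbol.

2.805 bits/symbol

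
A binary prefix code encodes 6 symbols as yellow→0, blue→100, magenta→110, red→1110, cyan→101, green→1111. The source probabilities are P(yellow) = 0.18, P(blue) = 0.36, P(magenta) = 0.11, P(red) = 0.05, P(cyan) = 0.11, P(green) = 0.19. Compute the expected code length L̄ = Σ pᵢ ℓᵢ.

2.88 bits/symbol

L̄ = Σ pᵢ·ℓᵢ = 0.18·1 + 0.36·3 + 0.11·3 + 0.05·4 + 0.11·3 + 0.19·4 = 2.88 bits/symbol.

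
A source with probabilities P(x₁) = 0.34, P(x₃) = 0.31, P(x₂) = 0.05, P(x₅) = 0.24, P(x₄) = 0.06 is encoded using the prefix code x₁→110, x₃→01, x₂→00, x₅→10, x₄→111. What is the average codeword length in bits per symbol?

2.4 bits/symbol

L̄ = Σ pᵢ·ℓᵢ = 0.34·3 + 0.31·2 + 0.05·2 + 0.24·2 + 0.06·3 = 2.4 bits/symbol.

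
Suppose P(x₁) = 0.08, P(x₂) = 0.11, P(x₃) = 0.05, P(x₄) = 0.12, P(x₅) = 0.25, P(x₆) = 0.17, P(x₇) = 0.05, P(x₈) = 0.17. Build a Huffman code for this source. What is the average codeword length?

2.85 bits/symbol

Repeatedly combine the two least-probable nodes; the expected code length is the sum of the merged weights.
merge 1/20 + 1/20 → 1/10
merge 2/25 + 1/10 → 9/50
merge 11/100 + 3/25 → 23/100
merge 17/100 + 17/100 → 17/50
merge 9/50 + 23/100 → 41/100
merge 1/4 + 17/50 → 59/100
merge 41/100 + 59/100 → 1
L = 1/10 + 9/50 + 23/100 + 17/50 + 41/100 + 59/100 + 1 = 57/20 = 2.85 bits/symbol.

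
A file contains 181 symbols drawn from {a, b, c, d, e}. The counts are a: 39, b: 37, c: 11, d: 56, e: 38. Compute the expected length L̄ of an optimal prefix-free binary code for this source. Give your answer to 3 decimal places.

2.265 bits/symbol

Probabilities are the counts divided by 181.
Repeatedly combine the two least-probable nodes; the expected code length is the sum of the merged weights.
merge 11/181 + 37/181 → 48/181
merge 38/181 + 39/181 → 77/181
merge 48/181 + 56/181 → 104/181
merge 77/181 + 104/181 → 1
L = 48/181 + 77/181 + 104/181 + 1 = 410/181 ≈ 2.265 bits/symbol.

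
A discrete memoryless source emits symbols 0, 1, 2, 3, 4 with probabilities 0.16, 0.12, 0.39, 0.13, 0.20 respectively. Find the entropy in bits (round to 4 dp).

2.1669 bits

H = −Σ pᵢ log₂ pᵢ.
−0.16·log₂(0.16) = 0.4230
−0.12·log₂(0.12) = 0.3671
−0.39·log₂(0.39) = 0.5298
−0.13·log₂(0.13) = 0.3826
−0.20·log₂(0.20) = 0.4644
Sum ≈ 2.1669 → 2.1669 bits.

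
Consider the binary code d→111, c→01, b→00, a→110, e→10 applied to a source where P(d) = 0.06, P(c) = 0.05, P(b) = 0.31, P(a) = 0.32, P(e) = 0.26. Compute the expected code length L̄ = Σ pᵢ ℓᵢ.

L̄ = Σ pᵢ·ℓᵢ = 0.06·3 + 0.05·2 + 0.31·2 + 0.32·3 + 0.26·2 = 2.38 bits/symbol.

2.38 bits/symbol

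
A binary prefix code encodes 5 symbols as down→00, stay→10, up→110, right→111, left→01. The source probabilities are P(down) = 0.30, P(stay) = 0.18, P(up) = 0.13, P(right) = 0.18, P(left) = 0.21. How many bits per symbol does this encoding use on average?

2.31 bits/symbol

L̄ = Σ pᵢ·ℓᵢ = 0.30·2 + 0.18·2 + 0.13·3 + 0.18·3 + 0.21·2 = 2.31 bits/symbol.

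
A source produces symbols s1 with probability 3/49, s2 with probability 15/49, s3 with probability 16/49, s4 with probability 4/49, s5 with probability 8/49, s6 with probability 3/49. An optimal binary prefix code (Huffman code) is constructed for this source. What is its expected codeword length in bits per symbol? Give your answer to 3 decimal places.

Repeatedly combine the two least-probable nodes; the expected code length is the sum of the merged weights.
merge 3/49 + 3/49 → 6/49
merge 4/49 + 6/49 → 10/49
merge 8/49 + 10/49 → 18/49
merge 15/49 + 16/49 → 31/49
merge 18/49 + 31/49 → 1
L = 6/49 + 10/49 + 18/49 + 31/49 + 1 = 114/49 ≈ 2.327 bits/symbol.

2.327 bits/symbol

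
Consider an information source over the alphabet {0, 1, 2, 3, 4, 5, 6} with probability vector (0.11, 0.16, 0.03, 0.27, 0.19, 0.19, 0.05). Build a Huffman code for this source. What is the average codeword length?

Repeatedly combine the two least-probable nodes; the expected code length is the sum of the merged weights.
merge 3/100 + 1/20 → 2/25
merge 2/25 + 11/100 → 19/100
merge 4/25 + 19/100 → 7/20
merge 19/100 + 19/100 → 19/50
merge 27/100 + 7/20 → 31/50
merge 19/50 + 31/50 → 1
L = 2/25 + 19/100 + 7/20 + 19/50 + 31/50 + 1 = 131/50 = 2.62 bits/symbol.

2.62 bits/symbol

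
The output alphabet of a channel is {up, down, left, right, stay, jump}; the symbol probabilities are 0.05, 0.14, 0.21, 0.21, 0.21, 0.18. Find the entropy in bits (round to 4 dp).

H = −Σ pᵢ log₂ pᵢ.
−0.05·log₂(0.05) = 0.2161
−0.14·log₂(0.14) = 0.3971
−0.21·log₂(0.21) = 0.4728
−0.21·log₂(0.21) = 0.4728
−0.21·log₂(0.21) = 0.4728
−0.18·log₂(0.18) = 0.4453
Sum ≈ 2.4770 → 2.4770 bits.

2.4770 bits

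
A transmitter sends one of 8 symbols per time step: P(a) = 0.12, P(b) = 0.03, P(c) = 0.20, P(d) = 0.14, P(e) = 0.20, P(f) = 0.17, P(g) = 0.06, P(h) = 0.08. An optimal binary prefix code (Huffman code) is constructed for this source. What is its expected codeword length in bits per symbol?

Repeatedly combine the two least-probable nodes; the expected code length is the sum of the merged weights.
merge 3/100 + 3/50 → 9/100
merge 2/25 + 9/100 → 17/100
merge 3/25 + 7/50 → 13/50
merge 17/100 + 17/100 → 17/50
merge 1/5 + 1/5 → 2/5
merge 13/50 + 17/50 → 3/5
merge 2/5 + 3/5 → 1
L = 9/100 + 17/100 + 13/50 + 17/50 + 2/5 + 3/5 + 1 = 143/50 = 2.86 bits/symbol.

2.86 bits/symbol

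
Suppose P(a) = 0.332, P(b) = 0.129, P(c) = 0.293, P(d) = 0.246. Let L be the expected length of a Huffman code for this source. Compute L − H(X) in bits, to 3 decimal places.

0.074 bits

Entropy H = −Σ p log₂ p ≈ 1.9259 bits.
Huffman merges: 129/1000+123/500→3/8; 293/1000+83/250→5/8; 3/8+5/8→1. L = 2 ≈ 2.0000.
L − H = 2.0000 − 1.9259 = 0.074 bits.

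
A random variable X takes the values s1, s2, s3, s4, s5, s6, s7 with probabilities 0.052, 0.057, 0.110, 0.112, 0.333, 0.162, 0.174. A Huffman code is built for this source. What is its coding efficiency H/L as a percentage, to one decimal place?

98.2%

Entropy H = −Σ p log₂ p ≈ 2.5541 bits.
Huffman merges: 13/250+57/1000→109/1000; 109/1000+11/100→219/1000; 14/125+81/500→137/500; 87/500+219/1000→393/1000; 137/500+333/1000→607/1000; 393/1000+607/1000→1. L = 1301/500 ≈ 2.6020.
Efficiency = H/L = 2.5541/2.6020 = 98.2%.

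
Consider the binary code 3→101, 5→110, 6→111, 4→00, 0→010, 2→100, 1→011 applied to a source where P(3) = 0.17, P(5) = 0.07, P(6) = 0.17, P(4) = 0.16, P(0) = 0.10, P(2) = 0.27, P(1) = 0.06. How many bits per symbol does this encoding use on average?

2.84 bits/symbol

L̄ = Σ pᵢ·ℓᵢ = 0.17·3 + 0.07·3 + 0.17·3 + 0.16·2 + 0.10·3 + 0.27·3 + 0.06·3 = 2.84 bits/symbol.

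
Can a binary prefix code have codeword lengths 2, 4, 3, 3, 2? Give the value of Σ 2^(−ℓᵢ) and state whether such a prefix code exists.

With common denominator 2^4 = 16: Σ 2^(−ℓᵢ) = 4/16 + 1/16 + 2/16 + 2/16 + 4/16 = 13/16 = 0.8125.
Kraft's inequality requires Σ ≤ 1; here Σ = 0.8125 ≤ 1, so such a prefix code exists.

0.8125; yes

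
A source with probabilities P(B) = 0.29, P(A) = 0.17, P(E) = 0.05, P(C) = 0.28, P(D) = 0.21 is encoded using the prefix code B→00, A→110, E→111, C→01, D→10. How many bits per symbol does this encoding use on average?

L̄ = Σ pᵢ·ℓᵢ = 0.29·2 + 0.17·3 + 0.05·3 + 0.28·2 + 0.21·2 = 2.22 bits/symbol.

2.22 bits/symbol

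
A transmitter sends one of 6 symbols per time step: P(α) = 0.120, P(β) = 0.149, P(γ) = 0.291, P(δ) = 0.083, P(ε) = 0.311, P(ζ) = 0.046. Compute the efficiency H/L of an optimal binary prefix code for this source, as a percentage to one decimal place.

97.6%

Entropy H = −Σ p log₂ p ≈ 2.3210 bits.
Huffman merges: 23/500+83/1000→129/1000; 3/25+129/1000→249/1000; 149/1000+249/1000→199/500; 291/1000+311/1000→301/500; 199/500+301/500→1. L = 1189/500 ≈ 2.3780.
Efficiency = H/L = 2.3210/2.3780 = 97.6%.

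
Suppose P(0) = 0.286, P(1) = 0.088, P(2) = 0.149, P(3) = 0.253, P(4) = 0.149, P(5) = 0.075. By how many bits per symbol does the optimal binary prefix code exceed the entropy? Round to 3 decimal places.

0.036 bits

Entropy H = −Σ p log₂ p ≈ 2.4255 bits.
Huffman merges: 3/40+11/125→163/1000; 149/1000+149/1000→149/500; 163/1000+253/1000→52/125; 143/500+149/500→73/125; 52/125+73/125→1. L = 2461/1000 ≈ 2.4610.
L − H = 2.4610 − 2.4255 = 0.036 bits.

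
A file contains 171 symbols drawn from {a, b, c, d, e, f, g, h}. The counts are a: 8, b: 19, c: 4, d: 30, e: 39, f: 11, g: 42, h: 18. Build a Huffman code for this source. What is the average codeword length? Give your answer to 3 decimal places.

Probabilities are the counts divided by 171.
Repeatedly combine the two least-probable nodes; the expected code length is the sum of the merged weights.
merge 4/171 + 8/171 → 4/57
merge 11/171 + 4/57 → 23/171
merge 2/19 + 1/9 → 37/171
merge 23/171 + 10/57 → 53/171
merge 37/171 + 13/57 → 4/9
merge 14/57 + 53/171 → 5/9
merge 4/9 + 5/9 → 1
L = 4/57 + 23/171 + 37/171 + 53/171 + 4/9 + 5/9 + 1 = 467/171 ≈ 2.731 bits/symbol.

2.731 bits/symbol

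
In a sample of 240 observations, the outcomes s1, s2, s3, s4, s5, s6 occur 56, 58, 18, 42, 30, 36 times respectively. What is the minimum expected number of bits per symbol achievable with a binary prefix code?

2.525 bits/symbol

Probabilities are the counts divided by 240.
Repeatedly combine the two least-probable nodes; the expected code length is the sum of the merged weights.
merge 3/40 + 1/8 → 1/5
merge 3/20 + 7/40 → 13/40
merge 1/5 + 7/30 → 13/30
merge 29/120 + 13/40 → 17/30
merge 13/30 + 17/30 → 1
L = 1/5 + 13/40 + 13/30 + 17/30 + 1 = 101/40 = 2.525 bits/symbol.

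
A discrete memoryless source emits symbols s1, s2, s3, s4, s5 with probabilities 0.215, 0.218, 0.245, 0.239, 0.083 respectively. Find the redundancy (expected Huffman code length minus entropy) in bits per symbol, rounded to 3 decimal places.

Entropy H = −Σ p log₂ p ≈ 2.2445 bits.
Huffman merges: 83/1000+43/200→149/500; 109/500+239/1000→457/1000; 49/200+149/500→543/1000; 457/1000+543/1000→1. L = 1149/500 ≈ 2.2980.
L − H = 2.2980 − 2.2445 = 0.053 bits.

0.053 bits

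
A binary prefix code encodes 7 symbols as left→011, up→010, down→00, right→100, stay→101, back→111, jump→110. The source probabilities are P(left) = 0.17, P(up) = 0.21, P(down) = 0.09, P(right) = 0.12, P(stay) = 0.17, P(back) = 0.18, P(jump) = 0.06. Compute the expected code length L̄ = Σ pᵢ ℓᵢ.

L̄ = Σ pᵢ·ℓᵢ = 0.17·3 + 0.21·3 + 0.09·2 + 0.12·3 + 0.17·3 + 0.18·3 + 0.06·3 = 2.91 bits/symbol.

2.91 bits/symbol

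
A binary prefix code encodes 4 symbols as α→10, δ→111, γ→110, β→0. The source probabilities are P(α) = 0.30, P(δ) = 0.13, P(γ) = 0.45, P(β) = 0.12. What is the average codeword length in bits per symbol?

L̄ = Σ pᵢ·ℓᵢ = 0.30·2 + 0.13·3 + 0.45·3 + 0.12·1 = 2.46 bits/symbol.

2.46 bits/symbol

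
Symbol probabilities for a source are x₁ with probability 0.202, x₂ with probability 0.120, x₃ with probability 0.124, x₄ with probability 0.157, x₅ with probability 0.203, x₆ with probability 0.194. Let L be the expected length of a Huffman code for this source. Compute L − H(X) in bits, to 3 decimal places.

0.043 bits

Entropy H = −Σ p log₂ p ≈ 2.5520 bits.
Huffman merges: 3/25+31/250→61/250; 157/1000+97/500→351/1000; 101/500+203/1000→81/200; 61/250+351/1000→119/200; 81/200+119/200→1. L = 519/200 ≈ 2.5950.
L − H = 2.5950 − 2.5520 = 0.043 bits.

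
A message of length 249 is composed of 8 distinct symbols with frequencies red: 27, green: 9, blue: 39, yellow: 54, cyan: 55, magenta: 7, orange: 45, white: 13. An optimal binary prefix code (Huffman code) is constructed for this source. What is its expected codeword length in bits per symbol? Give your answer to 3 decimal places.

Probabilities are the counts divided by 249.
Repeatedly combine the two least-probable nodes; the expected code length is the sum of the merged weights.
merge 7/249 + 3/83 → 16/249
merge 13/249 + 16/249 → 29/249
merge 9/83 + 29/249 → 56/249
merge 13/83 + 15/83 → 28/83
merge 18/83 + 55/249 → 109/249
merge 56/249 + 28/83 → 140/249
merge 109/249 + 140/249 → 1
L = 16/249 + 29/249 + 56/249 + 28/83 + 109/249 + 140/249 + 1 = 683/249 ≈ 2.743 bits/symbol.

2.743 bits/symbol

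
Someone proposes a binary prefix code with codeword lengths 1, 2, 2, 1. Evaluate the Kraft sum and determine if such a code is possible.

1.5; no

With common denominator 2^2 = 4: Σ 2^(−ℓᵢ) = 2/4 + 1/4 + 1/4 + 2/4 = 6/4 = 1.5.
Kraft's inequality requires Σ ≤ 1; here Σ = 1.5 > 1, so no such prefix code exists.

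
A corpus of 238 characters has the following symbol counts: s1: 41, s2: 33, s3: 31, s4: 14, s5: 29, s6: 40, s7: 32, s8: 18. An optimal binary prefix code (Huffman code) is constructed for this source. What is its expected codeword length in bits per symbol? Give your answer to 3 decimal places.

Probabilities are the counts divided by 238.
Repeatedly combine the two least-probable nodes; the expected code length is the sum of the merged weights.
merge 1/17 + 9/119 → 16/119
merge 29/238 + 31/238 → 30/119
merge 16/119 + 16/119 → 32/119
merge 33/238 + 20/119 → 73/238
merge 41/238 + 30/119 → 101/238
merge 32/119 + 73/238 → 137/238
merge 101/238 + 137/238 → 1
L = 16/119 + 30/119 + 32/119 + 73/238 + 101/238 + 137/238 + 1 = 705/238 ≈ 2.962 bits/symbol.

2.962 bits/symbol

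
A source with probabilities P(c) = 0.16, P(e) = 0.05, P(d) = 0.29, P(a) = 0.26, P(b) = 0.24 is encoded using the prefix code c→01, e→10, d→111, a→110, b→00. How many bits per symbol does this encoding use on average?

2.55 bits/symbol

L̄ = Σ pᵢ·ℓᵢ = 0.16·2 + 0.05·2 + 0.29·3 + 0.26·3 + 0.24·2 = 2.55 bits/symbol.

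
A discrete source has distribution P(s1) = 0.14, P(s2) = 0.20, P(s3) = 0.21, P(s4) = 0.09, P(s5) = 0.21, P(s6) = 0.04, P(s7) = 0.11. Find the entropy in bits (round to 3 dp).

2.656 bits

H = −Σ pᵢ log₂ pᵢ.
−0.14·log₂(0.14) = 0.3971
−0.20·log₂(0.20) = 0.4644
−0.21·log₂(0.21) = 0.4728
−0.09·log₂(0.09) = 0.3127
−0.21·log₂(0.21) = 0.4728
−0.04·log₂(0.04) = 0.1858
−0.11·log₂(0.11) = 0.3503
Sum ≈ 2.6558 → 2.656 bits.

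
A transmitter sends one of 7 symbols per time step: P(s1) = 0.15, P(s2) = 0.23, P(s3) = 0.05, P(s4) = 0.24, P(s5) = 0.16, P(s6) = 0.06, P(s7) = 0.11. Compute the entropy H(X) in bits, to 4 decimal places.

2.6253 bits

H = −Σ pᵢ log₂ pᵢ.
−0.15·log₂(0.15) = 0.4105
−0.23·log₂(0.23) = 0.4877
−0.05·log₂(0.05) = 0.2161
−0.24·log₂(0.24) = 0.4941
−0.16·log₂(0.16) = 0.4230
−0.06·log₂(0.06) = 0.2435
−0.11·log₂(0.11) = 0.3503
Sum ≈ 2.6253 → 2.6253 bits.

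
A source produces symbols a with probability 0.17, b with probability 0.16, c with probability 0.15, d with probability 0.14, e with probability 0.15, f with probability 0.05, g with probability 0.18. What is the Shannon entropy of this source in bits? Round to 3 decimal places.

H = −Σ pᵢ log₂ pᵢ.
−0.17·log₂(0.17) = 0.4346
−0.16·log₂(0.16) = 0.4230
−0.15·log₂(0.15) = 0.4105
−0.14·log₂(0.14) = 0.3971
−0.15·log₂(0.15) = 0.4105
−0.05·log₂(0.05) = 0.2161
−0.18·log₂(0.18) = 0.4453
Sum ≈ 2.7372 → 2.737 bits.

2.737 bits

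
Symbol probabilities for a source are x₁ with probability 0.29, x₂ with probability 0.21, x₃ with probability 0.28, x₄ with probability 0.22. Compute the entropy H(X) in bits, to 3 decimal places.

H = −Σ pᵢ log₂ pᵢ.
−0.29·log₂(0.29) = 0.5179
−0.21·log₂(0.21) = 0.4728
−0.28·log₂(0.28) = 0.5142
−0.22·log₂(0.22) = 0.4806
Sum ≈ 1.9855 → 1.986 bits.

1.986 bits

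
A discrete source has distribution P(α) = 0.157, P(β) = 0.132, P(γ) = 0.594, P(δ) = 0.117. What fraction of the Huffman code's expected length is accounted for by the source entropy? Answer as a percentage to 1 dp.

97.5%

Entropy H = −Σ p log₂ p ≈ 1.6135 bits.
Huffman merges: 117/1000+33/250→249/1000; 157/1000+249/1000→203/500; 203/500+297/500→1. L = 331/200 ≈ 1.6550.
Efficiency = H/L = 1.6135/1.6550 = 97.5%.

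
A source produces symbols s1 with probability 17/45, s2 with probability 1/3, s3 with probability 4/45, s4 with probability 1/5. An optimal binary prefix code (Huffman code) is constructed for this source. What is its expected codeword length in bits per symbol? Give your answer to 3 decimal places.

Repeatedly combine the two least-probable nodes; the expected code length is the sum of the merged weights.
merge 4/45 + 1/5 → 13/45
merge 13/45 + 1/3 → 28/45
merge 17/45 + 28/45 → 1
L = 13/45 + 28/45 + 1 = 86/45 ≈ 1.911 bits/symbol.

1.911 bits/symbol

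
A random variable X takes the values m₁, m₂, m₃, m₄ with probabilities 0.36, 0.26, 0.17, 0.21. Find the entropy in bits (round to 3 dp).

H = −Σ pᵢ log₂ pᵢ.
−0.36·log₂(0.36) = 0.5306
−0.26·log₂(0.26) = 0.5053
−0.17·log₂(0.17) = 0.4346
−0.21·log₂(0.21) = 0.4728
Sum ≈ 1.9433 → 1.943 bits.

1.943 bits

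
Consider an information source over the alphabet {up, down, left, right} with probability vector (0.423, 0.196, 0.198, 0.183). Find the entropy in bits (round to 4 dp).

1.8968 bits

H = −Σ pᵢ log₂ pᵢ.
−0.423·log₂(0.423) = 0.5251
−0.196·log₂(0.196) = 0.4608
−0.198·log₂(0.198) = 0.4626
−0.183·log₂(0.183) = 0.4484
Sum ≈ 1.8968 → 1.8968 bits.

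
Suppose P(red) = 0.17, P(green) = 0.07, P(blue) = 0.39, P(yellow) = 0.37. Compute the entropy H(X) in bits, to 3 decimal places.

1.764 bits

H = −Σ pᵢ log₂ pᵢ.
−0.17·log₂(0.17) = 0.4346
−0.07·log₂(0.07) = 0.2686
−0.39·log₂(0.39) = 0.5298
−0.37·log₂(0.37) = 0.5307
Sum ≈ 1.7637 → 1.764 bits.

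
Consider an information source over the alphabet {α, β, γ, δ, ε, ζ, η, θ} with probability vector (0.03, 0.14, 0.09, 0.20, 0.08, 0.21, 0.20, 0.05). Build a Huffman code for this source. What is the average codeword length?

2.83 bits/symbol

Repeatedly combine the two least-probable nodes; the expected code length is the sum of the merged weights.
merge 3/100 + 1/20 → 2/25
merge 2/25 + 2/25 → 4/25
merge 9/100 + 7/50 → 23/100
merge 4/25 + 1/5 → 9/25
merge 1/5 + 21/100 → 41/100
merge 23/100 + 9/25 → 59/100
merge 41/100 + 59/100 → 1
L = 2/25 + 4/25 + 23/100 + 9/25 + 41/100 + 59/100 + 1 = 283/100 = 2.83 bits/symbol.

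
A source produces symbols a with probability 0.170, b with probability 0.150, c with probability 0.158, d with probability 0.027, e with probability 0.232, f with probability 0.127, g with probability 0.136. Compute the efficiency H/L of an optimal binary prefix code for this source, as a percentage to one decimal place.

Entropy H = −Σ p log₂ p ≈ 2.6650 bits.
Huffman merges: 27/1000+127/1000→77/500; 17/125+3/20→143/500; 77/500+79/500→39/125; 17/100+29/125→201/500; 143/500+39/125→299/500; 201/500+299/500→1. L = 344/125 ≈ 2.7520.
Efficiency = H/L = 2.6650/2.7520 = 96.8%.

96.8%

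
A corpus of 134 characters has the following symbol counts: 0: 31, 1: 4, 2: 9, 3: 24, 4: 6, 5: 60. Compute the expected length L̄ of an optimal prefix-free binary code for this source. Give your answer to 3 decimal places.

2.090 bits/symbol

Probabilities are the counts divided by 134.
Repeatedly combine the two least-probable nodes; the expected code length is the sum of the merged weights.
merge 2/67 + 3/67 → 5/67
merge 9/134 + 5/67 → 19/134
merge 19/134 + 12/67 → 43/134
merge 31/134 + 43/134 → 37/67
merge 30/67 + 37/67 → 1
L = 5/67 + 19/134 + 43/134 + 37/67 + 1 = 140/67 ≈ 2.090 bits/symbol.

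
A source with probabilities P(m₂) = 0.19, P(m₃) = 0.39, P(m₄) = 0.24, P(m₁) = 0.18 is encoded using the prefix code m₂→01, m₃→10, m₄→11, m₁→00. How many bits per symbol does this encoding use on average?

2 bits/symbol

L̄ = Σ pᵢ·ℓᵢ = 0.19·2 + 0.39·2 + 0.24·2 + 0.18·2 = 2 bits/symbol.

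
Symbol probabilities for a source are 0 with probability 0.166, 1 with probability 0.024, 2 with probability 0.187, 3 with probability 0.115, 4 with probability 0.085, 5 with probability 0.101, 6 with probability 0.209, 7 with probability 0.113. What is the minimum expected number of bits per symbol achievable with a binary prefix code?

Repeatedly combine the two least-probable nodes; the expected code length is the sum of the merged weights.
merge 3/125 + 17/200 → 109/1000
merge 101/1000 + 109/1000 → 21/100
merge 113/1000 + 23/200 → 57/250
merge 83/500 + 187/1000 → 353/1000
merge 209/1000 + 21/100 → 419/1000
merge 57/250 + 353/1000 → 581/1000
merge 419/1000 + 581/1000 → 1
L = 109/1000 + 21/100 + 57/250 + 353/1000 + 419/1000 + 581/1000 + 1 = 29/10 = 2.9 bits/symbol.

2.9 bits/symbol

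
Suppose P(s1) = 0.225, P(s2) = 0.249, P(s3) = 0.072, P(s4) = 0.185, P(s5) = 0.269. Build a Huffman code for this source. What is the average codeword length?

2.257 bits/symbol

Repeatedly combine the two least-probable nodes; the expected code length is the sum of the merged weights.
merge 9/125 + 37/200 → 257/1000
merge 9/40 + 249/1000 → 237/500
merge 257/1000 + 269/1000 → 263/500
merge 237/500 + 263/500 → 1
L = 257/1000 + 237/500 + 263/500 + 1 = 2257/1000 = 2.257 bits/symbol.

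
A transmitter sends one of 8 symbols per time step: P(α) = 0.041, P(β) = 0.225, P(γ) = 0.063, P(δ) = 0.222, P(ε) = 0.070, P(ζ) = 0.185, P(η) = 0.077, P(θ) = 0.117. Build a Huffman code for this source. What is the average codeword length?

2.804 bits/symbol

Repeatedly combine the two least-probable nodes; the expected code length is the sum of the merged weights.
merge 41/1000 + 63/1000 → 13/125
merge 7/100 + 77/1000 → 147/1000
merge 13/125 + 117/1000 → 221/1000
merge 147/1000 + 37/200 → 83/250
merge 221/1000 + 111/500 → 443/1000
merge 9/40 + 83/250 → 557/1000
merge 443/1000 + 557/1000 → 1
L = 13/125 + 147/1000 + 221/1000 + 83/250 + 443/1000 + 557/1000 + 1 = 701/250 = 2.804 bits/symbol.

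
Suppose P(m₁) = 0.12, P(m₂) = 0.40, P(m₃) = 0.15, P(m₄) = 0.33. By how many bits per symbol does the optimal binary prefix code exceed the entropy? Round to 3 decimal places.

0.036 bits

Entropy H = −Σ p log₂ p ≈ 1.8342 bits.
Huffman merges: 3/25+3/20→27/100; 27/100+33/100→3/5; 2/5+3/5→1. L = 187/100 ≈ 1.8700.
L − H = 1.8700 − 1.8342 = 0.036 bits.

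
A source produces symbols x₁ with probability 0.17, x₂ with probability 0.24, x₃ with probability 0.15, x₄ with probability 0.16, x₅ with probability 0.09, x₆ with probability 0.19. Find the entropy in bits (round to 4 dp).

2.5302 bits

H = −Σ pᵢ log₂ pᵢ.
−0.17·log₂(0.17) = 0.4346
−0.24·log₂(0.24) = 0.4941
−0.15·log₂(0.15) = 0.4105
−0.16·log₂(0.16) = 0.4230
−0.09·log₂(0.09) = 0.3127
−0.19·log₂(0.19) = 0.4552
Sum ≈ 2.5302 → 2.5302 bits.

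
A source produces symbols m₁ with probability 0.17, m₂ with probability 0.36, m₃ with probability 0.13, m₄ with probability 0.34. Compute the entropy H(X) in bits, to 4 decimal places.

1.8770 bits

H = −Σ pᵢ log₂ pᵢ.
−0.17·log₂(0.17) = 0.4346
−0.36·log₂(0.36) = 0.5306
−0.13·log₂(0.13) = 0.3826
−0.34·log₂(0.34) = 0.5292
Sum ≈ 1.8770 → 1.8770 bits.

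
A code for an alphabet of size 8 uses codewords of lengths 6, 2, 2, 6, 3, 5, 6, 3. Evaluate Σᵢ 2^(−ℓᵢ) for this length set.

0.828125

With common denominator 2^6 = 64: Σ 2^(−ℓᵢ) = 1/64 + 16/64 + 16/64 + 1/64 + 8/64 + 2/64 + 1/64 + 8/64 = 53/64 = 0.828125.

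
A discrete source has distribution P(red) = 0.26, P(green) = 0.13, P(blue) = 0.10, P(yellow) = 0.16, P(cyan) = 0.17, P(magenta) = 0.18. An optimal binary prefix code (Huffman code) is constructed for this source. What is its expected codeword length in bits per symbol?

2.56 bits/symbol

Repeatedly combine the two least-probable nodes; the expected code length is the sum of the merged weights.
merge 1/10 + 13/100 → 23/100
merge 4/25 + 17/100 → 33/100
merge 9/50 + 23/100 → 41/100
merge 13/50 + 33/100 → 59/100
merge 41/100 + 59/100 → 1
L = 23/100 + 33/100 + 41/100 + 59/100 + 1 = 64/25 = 2.56 bits/symbol.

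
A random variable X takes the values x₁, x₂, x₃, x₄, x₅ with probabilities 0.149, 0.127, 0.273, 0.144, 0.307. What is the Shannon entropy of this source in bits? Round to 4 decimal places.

2.2243 bits

H = −Σ pᵢ log₂ pᵢ.
−0.149·log₂(0.149) = 0.4092
−0.127·log₂(0.127) = 0.3781
−0.273·log₂(0.273) = 0.5113
−0.144·log₂(0.144) = 0.4026
−0.307·log₂(0.307) = 0.5230
Sum ≈ 2.2243 → 2.2243 bits.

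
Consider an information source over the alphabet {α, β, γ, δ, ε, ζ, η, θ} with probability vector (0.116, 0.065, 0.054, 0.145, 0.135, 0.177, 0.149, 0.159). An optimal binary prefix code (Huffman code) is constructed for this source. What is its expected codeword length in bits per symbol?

Repeatedly combine the two least-probable nodes; the expected code length is the sum of the merged weights.
merge 27/500 + 13/200 → 119/1000
merge 29/250 + 119/1000 → 47/200
merge 27/200 + 29/200 → 7/25
merge 149/1000 + 159/1000 → 77/250
merge 177/1000 + 47/200 → 103/250
merge 7/25 + 77/250 → 147/250
merge 103/250 + 147/250 → 1
L = 119/1000 + 47/200 + 7/25 + 77/250 + 103/250 + 147/250 + 1 = 1471/500 = 2.942 bits/symbol.

2.942 bits/symbol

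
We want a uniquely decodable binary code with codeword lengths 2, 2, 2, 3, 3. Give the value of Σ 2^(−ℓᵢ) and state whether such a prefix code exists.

With common denominator 2^3 = 8: Σ 2^(−ℓᵢ) = 2/8 + 2/8 + 2/8 + 1/8 + 1/8 = 8/8 = 1.
Kraft's inequality requires Σ ≤ 1; here Σ = 1 ≤ 1, so such a prefix code exists.

1; yes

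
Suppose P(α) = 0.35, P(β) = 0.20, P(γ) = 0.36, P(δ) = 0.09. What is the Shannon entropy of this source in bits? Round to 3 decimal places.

H = −Σ pᵢ log₂ pᵢ.
−0.35·log₂(0.35) = 0.5301
−0.20·log₂(0.20) = 0.4644
−0.36·log₂(0.36) = 0.5306
−0.09·log₂(0.09) = 0.3127
Sum ≈ 1.8378 → 1.838 bits.

1.838 bits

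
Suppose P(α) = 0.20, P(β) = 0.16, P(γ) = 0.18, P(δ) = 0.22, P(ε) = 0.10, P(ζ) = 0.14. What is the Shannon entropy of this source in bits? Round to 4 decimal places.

2.5426 bits

H = −Σ pᵢ log₂ pᵢ.
−0.20·log₂(0.20) = 0.4644
−0.16·log₂(0.16) = 0.4230
−0.18·log₂(0.18) = 0.4453
−0.22·log₂(0.22) = 0.4806
−0.10·log₂(0.10) = 0.3322
−0.14·log₂(0.14) = 0.3971
Sum ≈ 2.5426 → 2.5426 bits.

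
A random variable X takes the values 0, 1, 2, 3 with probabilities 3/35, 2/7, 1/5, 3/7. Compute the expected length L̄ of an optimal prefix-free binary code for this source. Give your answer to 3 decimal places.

1.857 bits/symbol

Repeatedly combine the two least-probable nodes; the expected code length is the sum of the merged weights.
merge 3/35 + 1/5 → 2/7
merge 2/7 + 2/7 → 4/7
merge 3/7 + 4/7 → 1
L = 2/7 + 4/7 + 1 = 13/7 ≈ 1.857 bits/symbol.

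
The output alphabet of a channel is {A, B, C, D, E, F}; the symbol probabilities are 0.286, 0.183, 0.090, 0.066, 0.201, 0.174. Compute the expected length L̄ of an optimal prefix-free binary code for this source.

2.486 bits/symbol

Repeatedly combine the two least-probable nodes; the expected code length is the sum of the merged weights.
merge 33/500 + 9/100 → 39/250
merge 39/250 + 87/500 → 33/100
merge 183/1000 + 201/1000 → 48/125
merge 143/500 + 33/100 → 77/125
merge 48/125 + 77/125 → 1
L = 39/250 + 33/100 + 48/125 + 77/125 + 1 = 1243/500 = 2.486 bits/symbol.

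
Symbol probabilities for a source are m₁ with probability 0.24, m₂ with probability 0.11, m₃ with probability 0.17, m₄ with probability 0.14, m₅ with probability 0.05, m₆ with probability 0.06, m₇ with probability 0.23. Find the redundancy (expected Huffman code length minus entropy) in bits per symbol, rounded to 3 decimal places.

0.017 bits

Entropy H = −Σ p log₂ p ≈ 2.6234 bits.
Huffman merges: 1/20+3/50→11/100; 11/100+11/100→11/50; 7/50+17/100→31/100; 11/50+23/100→9/20; 6/25+31/100→11/20; 9/20+11/20→1. L = 66/25 ≈ 2.6400.
L − H = 2.6400 − 2.6234 = 0.017 bits.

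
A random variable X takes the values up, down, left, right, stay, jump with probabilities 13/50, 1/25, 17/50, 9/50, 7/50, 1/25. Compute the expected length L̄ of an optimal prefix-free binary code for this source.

Repeatedly combine the two least-probable nodes; the expected code length is the sum of the merged weights.
merge 1/25 + 1/25 → 2/25
merge 2/25 + 7/50 → 11/50
merge 9/50 + 11/50 → 2/5
merge 13/50 + 17/50 → 3/5
merge 2/5 + 3/5 → 1
L = 2/25 + 11/50 + 2/5 + 3/5 + 1 = 23/10 = 2.3 bits/symbol.

2.3 bits/symbol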